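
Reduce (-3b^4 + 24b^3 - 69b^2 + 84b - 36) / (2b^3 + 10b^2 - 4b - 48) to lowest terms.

By polynomial division,
  -3b^4 + 24b^3 - 69b^2 + 84b - 36 = (-(3/2)b + 39/2)(2b^3 + 10b^2 - 4b - 48) + (-270b^2 + 90b + 900)
  2b^3 + 10b^2 - 4b - 48 = (-(1/135)b - 16/405)(-270b^2 + 90b + 900) + ((56/9)b - 112/9)
  -270b^2 + 90b + 900 = (-(1215/28)b - 2025/28)((56/9)b - 112/9) + (0)
Last nonzero remainder: (56/9)b - 112/9. Dividing through by 56/9 gives the monic gcd b - 2.
Cancel b - 2 from numerator and denominator to get the reduced form.

(-3b^3 + 18b^2 - 33b + 18)/(2b^2 + 14b + 24)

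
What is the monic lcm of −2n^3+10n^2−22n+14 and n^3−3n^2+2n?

n^5−7n^4+21n^3−29n^2+14n

Euclidean algorithm in ℚ[n]:
  −2n^3+10n^2−22n+14 = (−2)(n^3−3n^2+2n) + (4n^2−18n+14)
  n^3−3n^2+2n = ((1/4)n+3/8)(4n^2−18n+14) + ((21/4)n−21/4)
  4n^2−18n+14 = ((16/21)n−8/3)((21/4)n−21/4) + (0)
Last nonzero remainder: (21/4)n−21/4. Dividing through by 21/4 gives the monic gcd n−1.
Then lcm(f, g) = f·g / gcd(f, g); expanding and making the result monic gives the answer.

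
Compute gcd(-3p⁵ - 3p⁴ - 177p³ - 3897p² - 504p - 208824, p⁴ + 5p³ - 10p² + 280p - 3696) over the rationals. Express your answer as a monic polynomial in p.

Repeated division with remainder:
  -3p⁵ - 3p⁴ - 177p³ - 3897p² - 504p - 208824 = (-3p + 12)(p⁴ + 5p³ - 10p² + 280p - 3696) + (-267p³ - 2937p² - 14952p - 164472)
  p⁴ + 5p³ - 10p² + 280p - 3696 = (-(1/267)p + 2/89)(-267p³ - 2937p² - 14952p - 164472) + (0)
Last nonzero remainder: -267p³ - 2937p² - 14952p - 164472. Dividing through by -267 gives the monic gcd p³ + 11p² + 56p + 616.

p³ + 11p² + 56p + 616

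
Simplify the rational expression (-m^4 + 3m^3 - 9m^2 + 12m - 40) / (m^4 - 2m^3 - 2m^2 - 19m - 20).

Euclidean algorithm in ℚ[m]:
  -m^4 + 3m^3 - 9m^2 + 12m - 40 = (-1)(m^4 - 2m^3 - 2m^2 - 19m - 20) + (m^3 - 11m^2 - 7m - 60)
  m^4 - 2m^3 - 2m^2 - 19m - 20 = (m + 9)(m^3 - 11m^2 - 7m - 60) + (104m^2 + 104m + 520)
  m^3 - 11m^2 - 7m - 60 = ((1/104)m - 3/26)(104m^2 + 104m + 520) + (0)
Last nonzero remainder: 104m^2 + 104m + 520. Dividing through by 104 gives the monic gcd m^2 + m + 5.
Cancel m^2 + m + 5 from numerator and denominator to get the reduced form.

(-m^2 + 4m - 8)/(m^2 - 3m - 4)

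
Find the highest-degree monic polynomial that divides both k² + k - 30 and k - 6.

1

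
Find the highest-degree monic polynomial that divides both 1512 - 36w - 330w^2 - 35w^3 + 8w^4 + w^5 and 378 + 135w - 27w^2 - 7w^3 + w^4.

-18 - 3w + w^2

Repeated division with remainder:
  w^5 + 8w^4 - 35w^3 - 330w^2 - 36w + 1512 = (w + 15)(w^4 - 7w^3 - 27w^2 + 135w + 378) + (97w^3 - 60w^2 - 2439w - 4158)
  w^4 - 7w^3 - 27w^2 + 135w + 378 = ((1/97)w - 619/9409)(97w^3 - 60w^2 - 2439w - 4158) + (-(54600/9409)w^2 + (163800/9409)w + 982800/9409)
  97w^3 - 60w^2 - 2439w - 4158 = (-(912673/54600)w - 103499/2600)(-(54600/9409)w^2 + (163800/9409)w + 982800/9409) + (0)
Last nonzero remainder: -(54600/9409)w^2 + (163800/9409)w + 982800/9409. Dividing through by -54600/9409 gives the monic gcd w^2 - 3w - 18.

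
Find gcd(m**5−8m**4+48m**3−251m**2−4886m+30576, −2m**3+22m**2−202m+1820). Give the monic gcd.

Euclidean algorithm in ℚ[m]:
  m**5−8m**4+48m**3−251m**2−4886m+30576 = (−(1/2)m**2−(3/2)m+10)(−2m**3+22m**2−202m+1820) + (136m**2−136m+12376)
  −2m**3+22m**2−202m+1820 = (−(1/68)m+5/34)(136m**2−136m+12376) + (0)
Last nonzero remainder: 136m**2−136m+12376. Dividing through by 136 gives the monic gcd m**2−m+91.

m**2−m+91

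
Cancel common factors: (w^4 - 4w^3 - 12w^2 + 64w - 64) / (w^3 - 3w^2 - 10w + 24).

Apply the Euclidean algorithm:
  w^4 - 4w^3 - 12w^2 + 64w - 64 = (w - 1)(w^3 - 3w^2 - 10w + 24) + (-5w^2 + 30w - 40)
  w^3 - 3w^2 - 10w + 24 = (-(1/5)w - 3/5)(-5w^2 + 30w - 40) + (0)
Last nonzero remainder: -5w^2 + 30w - 40. Dividing through by -5 gives the monic gcd w^2 - 6w + 8.
Cancel w^2 - 6w + 8 from numerator and denominator to get the reduced form.

(w^2 + 2w - 8)/(w + 3)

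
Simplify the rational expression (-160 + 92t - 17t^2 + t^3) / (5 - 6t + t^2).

Euclidean algorithm in ℚ[t]:
  t^3 - 17t^2 + 92t - 160 = (t - 11)(t^2 - 6t + 5) + (21t - 105)
  t^2 - 6t + 5 = ((1/21)t - 1/21)(21t - 105) + (0)
Last nonzero remainder: 21t - 105. Dividing through by 21 gives the monic gcd t - 5.
Cancel t - 5 from numerator and denominator to get the reduced form.

(32 - 12t + t^2)/(-1 + t)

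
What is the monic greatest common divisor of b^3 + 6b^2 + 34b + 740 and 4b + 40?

Repeated division with remainder:
  b^3 + 6b^2 + 34b + 740 = ((1/4)b^2 - b + 37/2)(4b + 40) + (0)
Last nonzero remainder: 4b + 40. Dividing through by 4 gives the monic gcd b + 10.

b + 10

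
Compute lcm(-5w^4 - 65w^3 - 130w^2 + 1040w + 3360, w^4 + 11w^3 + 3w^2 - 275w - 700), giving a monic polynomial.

Apply the Euclidean algorithm:
  -5w^4 - 65w^3 - 130w^2 + 1040w + 3360 = (-5)(w^4 + 11w^3 + 3w^2 - 275w - 700) + (-10w^3 - 115w^2 - 335w - 140)
  w^4 + 11w^3 + 3w^2 - 275w - 700 = (-(1/10)w + 1/20)(-10w^3 - 115w^2 - 335w - 140) + (-(99/4)w^2 - (1089/4)w - 693)
  -10w^3 - 115w^2 - 335w - 140 = ((40/99)w + 20/99)(-(99/4)w^2 - (1089/4)w - 693) + (0)
Last nonzero remainder: -(99/4)w^2 - (1089/4)w - 693. Dividing through by -99/4 gives the monic gcd w^2 + 11w + 28.
Then lcm(f, g) = f·g / gcd(f, g); expanding and making the result monic gives the answer.

w^6 + 13w^5 + w^4 - 533w^3 - 1322w^2 + 5200w + 16800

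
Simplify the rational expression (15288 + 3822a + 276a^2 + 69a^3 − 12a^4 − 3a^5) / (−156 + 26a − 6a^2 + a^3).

(588 + 147a − 12a^2 − 3a^3)/(−6 + a)

By polynomial division,
  −3a^5 − 12a^4 + 69a^3 + 276a^2 + 3822a + 15288 = (−3a^2 − 30a − 33)(a^3 − 6a^2 + 26a − 156) + (390a^2 + 10140)
  a^3 − 6a^2 + 26a − 156 = ((1/390)a − 1/65)(390a^2 + 10140) + (0)
Last nonzero remainder: 390a^2 + 10140. Dividing through by 390 gives the monic gcd a^2 + 26.
Cancel a^2 + 26 from numerator and denominator to get the reduced form.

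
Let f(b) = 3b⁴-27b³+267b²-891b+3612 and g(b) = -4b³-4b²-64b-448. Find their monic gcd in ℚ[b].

b²-3b+28

Apply the Euclidean algorithm:
  3b⁴-27b³+267b²-891b+3612 = (-(3/4)b+15/2)(-4b³-4b²-64b-448) + (249b²-747b+6972)
  -4b³-4b²-64b-448 = (-(4/249)b-16/249)(249b²-747b+6972) + (0)
Last nonzero remainder: 249b²-747b+6972. Dividing through by 249 gives the monic gcd b²-3b+28.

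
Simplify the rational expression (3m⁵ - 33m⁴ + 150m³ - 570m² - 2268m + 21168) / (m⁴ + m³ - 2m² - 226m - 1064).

By polynomial division,
  3m⁵ - 33m⁴ + 150m³ - 570m² - 2268m + 21168 = (3m - 36)(m⁴ + m³ - 2m² - 226m - 1064) + (192m³ + 36m² - 7212m - 17136)
  m⁴ + m³ - 2m² - 226m - 1064 = ((1/192)m + 13/3072)(192m³ + 36m² - 7212m - 17136) + ((9065/256)m² - (27195/256)m - 63455/64)
  192m³ + 36m² - 7212m - 17136 = ((49152/9065)m + 156672/9065)((9065/256)m² - (27195/256)m - 63455/64) + (0)
Last nonzero remainder: (9065/256)m² - (27195/256)m - 63455/64. Dividing through by 9065/256 gives the monic gcd m² - 3m - 28.
Cancel m² - 3m - 28 from numerator and denominator to get the reduced form.

(3m³ - 24m² + 162m - 756)/(m² + 4m + 38)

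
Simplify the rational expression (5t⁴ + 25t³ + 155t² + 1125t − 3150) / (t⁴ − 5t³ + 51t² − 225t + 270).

(5t + 35)/(t − 3)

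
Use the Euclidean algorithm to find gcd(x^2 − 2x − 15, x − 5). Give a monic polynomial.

By polynomial division,
  x^2 − 2x − 15 = (x + 3)(x − 5) + (0)
The last nonzero remainder x − 5 is already monic.

x − 5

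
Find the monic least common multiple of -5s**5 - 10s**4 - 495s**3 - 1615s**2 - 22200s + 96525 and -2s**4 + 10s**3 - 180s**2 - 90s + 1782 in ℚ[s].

By polynomial division,
  -5s**5 - 10s**4 - 495s**3 - 1615s**2 - 22200s + 96525 = ((5/2)s + 35/2)(-2s**4 + 10s**3 - 180s**2 - 90s + 1782) + (-220s**3 + 1760s**2 - 25080s + 65340)
  -2s**4 + 10s**3 - 180s**2 - 90s + 1782 = ((1/110)s + 3/110)(-220s**3 + 1760s**2 - 25080s + 65340) + (0)
Last nonzero remainder: -220s**3 + 1760s**2 - 25080s + 65340. Dividing through by -220 gives the monic gcd s**3 - 8s**2 + 114s - 297.
Then lcm(f, g) = f·g / gcd(f, g); expanding and making the result monic gives the answer.

s**6 + 5s**5 + 105s**4 + 620s**3 + 5409s**2 - 5985s - 57915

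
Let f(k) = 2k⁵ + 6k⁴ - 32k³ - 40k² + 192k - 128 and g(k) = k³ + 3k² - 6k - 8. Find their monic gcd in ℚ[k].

k² + 2k - 8

Repeated division with remainder:
  2k⁵ + 6k⁴ - 32k³ - 40k² + 192k - 128 = (2k² - 20)(k³ + 3k² - 6k - 8) + (36k² + 72k - 288)
  k³ + 3k² - 6k - 8 = ((1/36)k + 1/36)(36k² + 72k - 288) + (0)
Last nonzero remainder: 36k² + 72k - 288. Dividing through by 36 gives the monic gcd k² + 2k - 8.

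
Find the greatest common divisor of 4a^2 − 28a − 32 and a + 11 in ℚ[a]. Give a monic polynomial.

1

Euclidean algorithm in ℚ[a]:
  4a^2 − 28a − 32 = (4a − 72)(a + 11) + (760)
  a + 11 = ((1/760)a + 11/760)(760) + (0)
The last nonzero remainder is the constant 760, so the polynomials are coprime and gcd = 1.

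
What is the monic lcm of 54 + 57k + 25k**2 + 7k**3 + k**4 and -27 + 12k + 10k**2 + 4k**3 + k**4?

-54 - 3k + 32k**2 + 18k**3 + 6k**4 + k**5

By polynomial division,
  k**4 + 7k**3 + 25k**2 + 57k + 54 = (k**4 + 4k**3 + 10k**2 + 12k - 27) + (3k**3 + 15k**2 + 45k + 81)
  k**4 + 4k**3 + 10k**2 + 12k - 27 = ((1/3)k - 1/3)(3k**3 + 15k**2 + 45k + 81) + (0)
Last nonzero remainder: 3k**3 + 15k**2 + 45k + 81. Dividing through by 3 gives the monic gcd k**3 + 5k**2 + 15k + 27.
Then lcm(f, g) = f·g / gcd(f, g); expanding and making the result monic gives the answer.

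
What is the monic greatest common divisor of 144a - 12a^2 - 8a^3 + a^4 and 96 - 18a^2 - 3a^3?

Apply the Euclidean algorithm:
  a^4 - 8a^3 - 12a^2 + 144a = (-(1/3)a + 14/3)(-3a^3 - 18a^2 + 96) + (72a^2 + 176a - 448)
  -3a^3 - 18a^2 + 96 = (-(1/24)a - 4/27)(72a^2 + 176a - 448) + ((200/27)a + 800/27)
  72a^2 + 176a - 448 = ((243/25)a - 378/25)((200/27)a + 800/27) + (0)
Last nonzero remainder: (200/27)a + 800/27. Dividing through by 200/27 gives the monic gcd a + 4.

4 + a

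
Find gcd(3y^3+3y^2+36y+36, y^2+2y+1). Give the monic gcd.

Repeated division with remainder:
  3y^3+3y^2+36y+36 = (3y-3)(y^2+2y+1) + (39y+39)
  y^2+2y+1 = ((1/39)y+1/39)(39y+39) + (0)
Last nonzero remainder: 39y+39. Dividing through by 39 gives the monic gcd y+1.

y+1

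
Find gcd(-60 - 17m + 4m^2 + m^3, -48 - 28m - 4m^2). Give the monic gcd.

3 + m

Euclidean algorithm in ℚ[m]:
  m^3 + 4m^2 - 17m - 60 = (-(1/4)m + 3/4)(-4m^2 - 28m - 48) + (-8m - 24)
  -4m^2 - 28m - 48 = ((1/2)m + 2)(-8m - 24) + (0)
Last nonzero remainder: -8m - 24. Dividing through by -8 gives the monic gcd m + 3.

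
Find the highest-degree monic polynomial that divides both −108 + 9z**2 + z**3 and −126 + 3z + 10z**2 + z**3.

Apply the Euclidean algorithm:
  z**3 + 9z**2 − 108 = (z**3 + 10z**2 + 3z − 126) + (−z**2 − 3z + 18)
  z**3 + 10z**2 + 3z − 126 = (−z − 7)(−z**2 − 3z + 18) + (0)
Last nonzero remainder: −z**2 − 3z + 18. Dividing through by −1 gives the monic gcd z**2 + 3z − 18.

−18 + 3z + z**2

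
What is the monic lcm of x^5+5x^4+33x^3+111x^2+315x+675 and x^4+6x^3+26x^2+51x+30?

x^7+8x^6+50x^5+220x^4+714x^3+1842x^2+2655x+1350

Apply the Euclidean algorithm:
  x^5+5x^4+33x^3+111x^2+315x+675 = (x-1)(x^4+6x^3+26x^2+51x+30) + (13x^3+86x^2+336x+705)
  x^4+6x^3+26x^2+51x+30 = ((1/13)x-8/169)(13x^3+86x^2+336x+705) + ((714/169)x^2+(2142/169)x+10710/169)
  13x^3+86x^2+336x+705 = ((2197/714)x+7943/714)((714/169)x^2+(2142/169)x+10710/169) + (0)
Last nonzero remainder: (714/169)x^2+(2142/169)x+10710/169. Dividing through by 714/169 gives the monic gcd x^2+3x+15.
Then lcm(f, g) = f·g / gcd(f, g); expanding and making the result monic gives the answer.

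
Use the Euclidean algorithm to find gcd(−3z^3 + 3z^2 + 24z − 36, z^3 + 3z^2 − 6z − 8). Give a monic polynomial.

Euclidean algorithm in ℚ[z]:
  −3z^3 + 3z^2 + 24z − 36 = (−3)(z^3 + 3z^2 − 6z − 8) + (12z^2 + 6z − 60)
  z^3 + 3z^2 − 6z − 8 = ((1/12)z + 5/24)(12z^2 + 6z − 60) + (−(9/4)z + 9/2)
  12z^2 + 6z − 60 = (−(16/3)z − 40/3)(−(9/4)z + 9/2) + (0)
Last nonzero remainder: −(9/4)z + 9/2. Dividing through by −9/4 gives the monic gcd z − 2.

z − 2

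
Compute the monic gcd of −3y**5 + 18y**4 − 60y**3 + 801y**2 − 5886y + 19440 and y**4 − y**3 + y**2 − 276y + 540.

By polynomial division,
  −3y**5 + 18y**4 − 60y**3 + 801y**2 − 5886y + 19440 = (−3y + 15)(y**4 − y**3 + y**2 − 276y + 540) + (−42y**3 − 42y**2 − 126y + 11340)
  y**4 − y**3 + y**2 − 276y + 540 = (−(1/42)y + 1/21)(−42y**3 − 42y**2 − 126y + 11340) + (0)
Last nonzero remainder: −42y**3 − 42y**2 − 126y + 11340. Dividing through by −42 gives the monic gcd y**3 + y**2 + 3y − 270.

y**3 + y**2 + 3y − 270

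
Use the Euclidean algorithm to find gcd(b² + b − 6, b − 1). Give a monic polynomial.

1

Apply the Euclidean algorithm:
  b² + b − 6 = (b + 2)(b − 1) + (−4)
  b − 1 = (−(1/4)b + 1/4)(−4) + (0)
The last nonzero remainder is the constant −4, so the polynomials are coprime and gcd = 1.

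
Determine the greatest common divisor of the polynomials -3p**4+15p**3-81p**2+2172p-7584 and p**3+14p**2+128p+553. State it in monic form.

p**2+7p+79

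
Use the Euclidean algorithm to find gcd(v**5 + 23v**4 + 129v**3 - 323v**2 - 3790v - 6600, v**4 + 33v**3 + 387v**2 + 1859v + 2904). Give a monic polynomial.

Euclidean algorithm in ℚ[v]:
  v**5 + 23v**4 + 129v**3 - 323v**2 - 3790v - 6600 = (v - 10)(v**4 + 33v**3 + 387v**2 + 1859v + 2904) + (72v**3 + 1688v**2 + 11896v + 22440)
  v**4 + 33v**3 + 387v**2 + 1859v + 2904 = ((1/72)v + 43/324)(72v**3 + 1688v**2 + 11896v + 22440) + (-(182/81)v**2 - (2548/81)v - 2002/27)
  72v**3 + 1688v**2 + 11896v + 22440 = (-(2916/91)v - 27540/91)(-(182/81)v**2 - (2548/81)v - 2002/27) + (0)
Last nonzero remainder: -(182/81)v**2 - (2548/81)v - 2002/27. Dividing through by -182/81 gives the monic gcd v**2 + 14v + 33.

v**2 + 14v + 33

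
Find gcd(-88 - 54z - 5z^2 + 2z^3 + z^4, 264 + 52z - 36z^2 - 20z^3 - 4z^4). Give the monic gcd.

11 + 4z + z^2

By polynomial division,
  z^4 + 2z^3 - 5z^2 - 54z - 88 = (-1/4)(-4z^4 - 20z^3 - 36z^2 + 52z + 264) + (-3z^3 - 14z^2 - 41z - 22)
  -4z^4 - 20z^3 - 36z^2 + 52z + 264 = ((4/3)z + 4/9)(-3z^3 - 14z^2 - 41z - 22) + ((224/9)z^2 + (896/9)z + 2464/9)
  -3z^3 - 14z^2 - 41z - 22 = (-(27/224)z - 9/112)((224/9)z^2 + (896/9)z + 2464/9) + (0)
Last nonzero remainder: (224/9)z^2 + (896/9)z + 2464/9. Dividing through by 224/9 gives the monic gcd z^2 + 4z + 11.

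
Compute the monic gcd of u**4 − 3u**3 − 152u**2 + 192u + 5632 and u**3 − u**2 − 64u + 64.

By polynomial division,
  u**4 − 3u**3 − 152u**2 + 192u + 5632 = (u − 2)(u**3 − u**2 − 64u + 64) + (−90u**2 + 5760)
  u**3 − u**2 − 64u + 64 = (−(1/90)u + 1/90)(−90u**2 + 5760) + (0)
Last nonzero remainder: −90u**2 + 5760. Dividing through by −90 gives the monic gcd u**2 − 64.

u**2 − 64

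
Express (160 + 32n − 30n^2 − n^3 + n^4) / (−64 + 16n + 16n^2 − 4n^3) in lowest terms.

(20 − n − n^2)/(−8 + 4n)

Apply the Euclidean algorithm:
  n^4 − n^3 − 30n^2 + 32n + 160 = (−(1/4)n − 3/4)(−4n^3 + 16n^2 + 16n − 64) + (−14n^2 + 28n + 112)
  −4n^3 + 16n^2 + 16n − 64 = ((2/7)n − 4/7)(−14n^2 + 28n + 112) + (0)
Last nonzero remainder: −14n^2 + 28n + 112. Dividing through by −14 gives the monic gcd n^2 − 2n − 8.
Cancel n^2 − 2n − 8 from numerator and denominator to get the reduced form.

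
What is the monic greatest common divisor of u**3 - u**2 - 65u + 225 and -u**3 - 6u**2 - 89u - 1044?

Repeated division with remainder:
  u**3 - u**2 - 65u + 225 = (-1)(-u**3 - 6u**2 - 89u - 1044) + (-7u**2 - 154u - 819)
  -u**3 - 6u**2 - 89u - 1044 = ((1/7)u - 16/7)(-7u**2 - 154u - 819) + (-324u - 2916)
  -7u**2 - 154u - 819 = ((7/324)u + 91/324)(-324u - 2916) + (0)
Last nonzero remainder: -324u - 2916. Dividing through by -324 gives the monic gcd u + 9.

u + 9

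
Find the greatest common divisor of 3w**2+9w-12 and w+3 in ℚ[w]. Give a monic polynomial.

Apply the Euclidean algorithm:
  3w**2+9w-12 = (3w)(w+3) + (-12)
  w+3 = (-(1/12)w-1/4)(-12) + (0)
The last nonzero remainder is the constant -12, so the polynomials are coprime and gcd = 1.

1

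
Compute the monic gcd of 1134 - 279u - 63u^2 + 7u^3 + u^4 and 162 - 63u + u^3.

162 - 63u + u^3

By polynomial division,
  u^4 + 7u^3 - 63u^2 - 279u + 1134 = (u + 7)(u^3 - 63u + 162) + (0)
The last nonzero remainder u^3 - 63u + 162 is already monic.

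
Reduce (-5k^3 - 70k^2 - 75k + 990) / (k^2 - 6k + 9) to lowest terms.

(-5k^2 - 85k - 330)/(k - 3)

Apply the Euclidean algorithm:
  -5k^3 - 70k^2 - 75k + 990 = (-5k - 100)(k^2 - 6k + 9) + (-630k + 1890)
  k^2 - 6k + 9 = (-(1/630)k + 1/210)(-630k + 1890) + (0)
Last nonzero remainder: -630k + 1890. Dividing through by -630 gives the monic gcd k - 3.
Cancel k - 3 from numerator and denominator to get the reduced form.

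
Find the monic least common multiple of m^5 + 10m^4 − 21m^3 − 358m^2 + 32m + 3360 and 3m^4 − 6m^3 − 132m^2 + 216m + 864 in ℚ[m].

By polynomial division,
  m^5 + 10m^4 − 21m^3 − 358m^2 + 32m + 3360 = ((1/3)m + 4)(3m^4 − 6m^3 − 132m^2 + 216m + 864) + (47m^3 + 98m^2 − 1120m − 96)
  3m^4 − 6m^3 − 132m^2 + 216m + 864 = ((3/47)m − 576/2209)(47m^3 + 98m^2 − 1120m − 96) + (−(77220/2209)m^2 − (154440/2209)m + 1853280/2209)
  47m^3 + 98m^2 − 1120m − 96 = (−(103823/77220)m − 2209/19305)(−(77220/2209)m^2 − (154440/2209)m + 1853280/2209) + (0)
Last nonzero remainder: −(77220/2209)m^2 − (154440/2209)m + 1853280/2209. Dividing through by −77220/2209 gives the monic gcd m^2 + 2m − 24.
Then lcm(f, g) = f·g / gcd(f, g); expanding and making the result monic gives the answer.

m^7 + 6m^6 − 73m^5 − 394m^4 + 1716m^3 + 7528m^2 − 13824m − 40320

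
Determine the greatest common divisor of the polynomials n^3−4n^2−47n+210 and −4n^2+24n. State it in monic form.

Apply the Euclidean algorithm:
  n^3−4n^2−47n+210 = (−(1/4)n−1/2)(−4n^2+24n) + (−35n+210)
  −4n^2+24n = ((4/35)n)(−35n+210) + (0)
Last nonzero remainder: −35n+210. Dividing through by −35 gives the monic gcd n−6.

n−6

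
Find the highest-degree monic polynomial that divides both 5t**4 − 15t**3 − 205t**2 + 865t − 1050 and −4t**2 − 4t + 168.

Euclidean algorithm in ℚ[t]:
  5t**4 − 15t**3 − 205t**2 + 865t − 1050 = (−(5/4)t**2 + 5t − 25/4)(−4t**2 − 4t + 168) + (0)
Last nonzero remainder: −4t**2 − 4t + 168. Dividing through by −4 gives the monic gcd t**2 + t − 42.

t**2 + t − 42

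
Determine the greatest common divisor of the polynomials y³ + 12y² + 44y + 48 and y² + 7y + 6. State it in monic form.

Repeated division with remainder:
  y³ + 12y² + 44y + 48 = (y + 5)(y² + 7y + 6) + (3y + 18)
  y² + 7y + 6 = ((1/3)y + 1/3)(3y + 18) + (0)
Last nonzero remainder: 3y + 18. Dividing through by 3 gives the monic gcd y + 6.

y + 6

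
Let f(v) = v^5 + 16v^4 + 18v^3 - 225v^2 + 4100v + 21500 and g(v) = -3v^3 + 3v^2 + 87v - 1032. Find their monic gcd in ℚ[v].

v^2 - 9v + 43

Euclidean algorithm in ℚ[v]:
  v^5 + 16v^4 + 18v^3 - 225v^2 + 4100v + 21500 = (-(1/3)v^2 - (17/3)v - 64/3)(-3v^3 + 3v^2 + 87v - 1032) + (-12v^2 + 108v - 516)
  -3v^3 + 3v^2 + 87v - 1032 = ((1/4)v + 2)(-12v^2 + 108v - 516) + (0)
Last nonzero remainder: -12v^2 + 108v - 516. Dividing through by -12 gives the monic gcd v^2 - 9v + 43.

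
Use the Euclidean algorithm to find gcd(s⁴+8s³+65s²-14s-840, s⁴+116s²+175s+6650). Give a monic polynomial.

Repeated division with remainder:
  s⁴+8s³+65s²-14s-840 = (s⁴+116s²+175s+6650) + (8s³-51s²-189s-7490)
  s⁴+116s²+175s+6650 = ((1/8)s+51/64)(8s³-51s²-189s-7490) + ((11537/64)s²+(80759/64)s+403795/32)
  8s³-51s²-189s-7490 = ((512/11537)s-6848/11537)((11537/64)s²+(80759/64)s+403795/32) + (0)
Last nonzero remainder: (11537/64)s²+(80759/64)s+403795/32. Dividing through by 11537/64 gives the monic gcd s²+7s+70.

s²+7s+70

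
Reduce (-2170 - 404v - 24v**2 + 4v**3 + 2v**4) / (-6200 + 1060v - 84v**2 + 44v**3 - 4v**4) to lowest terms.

Apply the Euclidean algorithm:
  2v**4 + 4v**3 - 24v**2 - 404v - 2170 = (-1/2)(-4v**4 + 44v**3 - 84v**2 + 1060v - 6200) + (26v**3 - 66v**2 + 126v - 5270)
  -4v**4 + 44v**3 - 84v**2 + 1060v - 6200 = (-(2/13)v + 220/169)(26v**3 - 66v**2 + 126v - 5270) + ((3600/169)v**2 + (14400/169)v + 111600/169)
  26v**3 - 66v**2 + 126v - 5270 = ((2197/1800)v - 2873/360)((3600/169)v**2 + (14400/169)v + 111600/169) + (0)
Last nonzero remainder: (3600/169)v**2 + (14400/169)v + 111600/169. Dividing through by 3600/169 gives the monic gcd v**2 + 4v + 31.
Cancel v**2 + 4v + 31 from numerator and denominator to get the reduced form.

(35 + 2v - v**2)/(100 - 30v + 2v**2)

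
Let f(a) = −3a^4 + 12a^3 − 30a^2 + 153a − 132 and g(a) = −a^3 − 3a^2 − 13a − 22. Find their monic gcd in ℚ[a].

Repeated division with remainder:
  −3a^4 + 12a^3 − 30a^2 + 153a − 132 = (3a − 21)(−a^3 − 3a^2 − 13a − 22) + (−54a^2 − 54a − 594)
  −a^3 − 3a^2 − 13a − 22 = ((1/54)a + 1/27)(−54a^2 − 54a − 594) + (0)
Last nonzero remainder: −54a^2 − 54a − 594. Dividing through by −54 gives the monic gcd a^2 + a + 11.

a^2 + a + 11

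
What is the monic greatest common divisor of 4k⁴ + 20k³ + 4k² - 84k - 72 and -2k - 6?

k + 3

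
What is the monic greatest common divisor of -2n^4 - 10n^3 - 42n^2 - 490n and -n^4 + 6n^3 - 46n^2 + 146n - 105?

n^2 - 2n + 35

Euclidean algorithm in ℚ[n]:
  -2n^4 - 10n^3 - 42n^2 - 490n = (2)(-n^4 + 6n^3 - 46n^2 + 146n - 105) + (-22n^3 + 50n^2 - 782n + 210)
  -n^4 + 6n^3 - 46n^2 + 146n - 105 = ((1/22)n - 41/242)(-22n^3 + 50n^2 - 782n + 210) + (-(240/121)n^2 + (480/121)n - 8400/121)
  -22n^3 + 50n^2 - 782n + 210 = ((1331/120)n - 121/40)(-(240/121)n^2 + (480/121)n - 8400/121) + (0)
Last nonzero remainder: -(240/121)n^2 + (480/121)n - 8400/121. Dividing through by -240/121 gives the monic gcd n^2 - 2n + 35.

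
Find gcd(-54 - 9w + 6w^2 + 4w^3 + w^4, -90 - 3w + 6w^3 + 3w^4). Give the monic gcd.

-6 + w + w^2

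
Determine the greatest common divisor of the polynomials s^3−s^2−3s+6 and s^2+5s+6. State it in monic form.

s+2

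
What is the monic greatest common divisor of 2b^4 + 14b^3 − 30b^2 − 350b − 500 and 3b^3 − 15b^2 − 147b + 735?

By polynomial division,
  2b^4 + 14b^3 − 30b^2 − 350b − 500 = ((2/3)b + 8)(3b^3 − 15b^2 − 147b + 735) + (188b^2 + 336b − 6380)
  3b^3 − 15b^2 − 147b + 735 = ((3/188)b − 957/8836)(188b^2 + 336b − 6380) + (−(19440/2209)b + 97200/2209)
  188b^2 + 336b − 6380 = (−(103823/4860)b − 704671/4860)(−(19440/2209)b + 97200/2209) + (0)
Last nonzero remainder: −(19440/2209)b + 97200/2209. Dividing through by −19440/2209 gives the monic gcd b − 5.

b − 5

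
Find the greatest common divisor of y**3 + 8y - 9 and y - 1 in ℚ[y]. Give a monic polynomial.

y - 1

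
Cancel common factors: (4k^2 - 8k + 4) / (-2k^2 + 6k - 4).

(-2k + 2)/(k - 2)

Euclidean algorithm in ℚ[k]:
  4k^2 - 8k + 4 = (-2)(-2k^2 + 6k - 4) + (4k - 4)
  -2k^2 + 6k - 4 = (-(1/2)k + 1)(4k - 4) + (0)
Last nonzero remainder: 4k - 4. Dividing through by 4 gives the monic gcd k - 1.
Cancel k - 1 from numerator and denominator to get the reduced form.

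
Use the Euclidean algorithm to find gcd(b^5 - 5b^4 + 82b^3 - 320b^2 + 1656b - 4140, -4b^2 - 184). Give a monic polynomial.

b^2 + 46

Euclidean algorithm in ℚ[b]:
  b^5 - 5b^4 + 82b^3 - 320b^2 + 1656b - 4140 = (-(1/4)b^3 + (5/4)b^2 - 9b + 45/2)(-4b^2 - 184) + (0)
Last nonzero remainder: -4b^2 - 184. Dividing through by -4 gives the monic gcd b^2 + 46.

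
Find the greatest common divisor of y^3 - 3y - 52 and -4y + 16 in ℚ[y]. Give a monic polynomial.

y - 4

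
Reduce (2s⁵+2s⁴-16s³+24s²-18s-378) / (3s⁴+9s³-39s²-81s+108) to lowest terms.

(2s³+2s²+2s+42)/(3s²+9s-12)

By polynomial division,
  2s⁵+2s⁴-16s³+24s²-18s-378 = ((2/3)s-4/3)(3s⁴+9s³-39s²-81s+108) + (22s³+26s²-198s-234)
  3s⁴+9s³-39s²-81s+108 = ((3/22)s+30/121)(22s³+26s²-198s-234) + (-(2232/121)s²+20088/121)
  22s³+26s²-198s-234 = (-(1331/1116)s-1573/1116)(-(2232/121)s²+20088/121) + (0)
Last nonzero remainder: -(2232/121)s²+20088/121. Dividing through by -2232/121 gives the monic gcd s²-9.
Cancel s²-9 from numerator and denominator to get the reduced form.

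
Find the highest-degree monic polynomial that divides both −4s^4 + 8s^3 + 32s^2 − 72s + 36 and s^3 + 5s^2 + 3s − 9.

s^2 + 2s − 3

Repeated division with remainder:
  −4s^4 + 8s^3 + 32s^2 − 72s + 36 = (−4s + 28)(s^3 + 5s^2 + 3s − 9) + (−96s^2 − 192s + 288)
  s^3 + 5s^2 + 3s − 9 = (−(1/96)s − 1/32)(−96s^2 − 192s + 288) + (0)
Last nonzero remainder: −96s^2 − 192s + 288. Dividing through by −96 gives the monic gcd s^2 + 2s − 3.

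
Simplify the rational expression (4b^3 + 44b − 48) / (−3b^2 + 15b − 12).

(−4b^2 − 4b − 48)/(3b − 12)

Apply the Euclidean algorithm:
  4b^3 + 44b − 48 = (−(4/3)b − 20/3)(−3b^2 + 15b − 12) + (128b − 128)
  −3b^2 + 15b − 12 = (−(3/128)b + 3/32)(128b − 128) + (0)
Last nonzero remainder: 128b − 128. Dividing through by 128 gives the monic gcd b − 1.
Cancel b − 1 from numerator and denominator to get the reduced form.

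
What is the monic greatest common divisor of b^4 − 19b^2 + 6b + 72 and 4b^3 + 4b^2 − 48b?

Repeated division with remainder:
  b^4 − 19b^2 + 6b + 72 = ((1/4)b − 1/4)(4b^3 + 4b^2 − 48b) + (−6b^2 − 6b + 72)
  4b^3 + 4b^2 − 48b = (−(2/3)b)(−6b^2 − 6b + 72) + (0)
Last nonzero remainder: −6b^2 − 6b + 72. Dividing through by −6 gives the monic gcd b^2 + b − 12.

b^2 + b − 12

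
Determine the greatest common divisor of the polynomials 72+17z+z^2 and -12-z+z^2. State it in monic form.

By polynomial division,
  z^2+17z+72 = (z^2-z-12) + (18z+84)
  z^2-z-12 = ((1/18)z-17/54)(18z+84) + (130/9)
  18z+84 = ((81/65)z+378/65)(130/9) + (0)
The last nonzero remainder is the constant 130/9, so the polynomials are coprime and gcd = 1.

1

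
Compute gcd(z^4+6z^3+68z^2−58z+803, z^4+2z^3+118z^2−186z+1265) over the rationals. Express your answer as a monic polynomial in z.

z^2−2z+11

Repeated division with remainder:
  z^4+6z^3+68z^2−58z+803 = (z^4+2z^3+118z^2−186z+1265) + (4z^3−50z^2+128z−462)
  z^4+2z^3+118z^2−186z+1265 = ((1/4)z+29/8)(4z^3−50z^2+128z−462) + ((1069/4)z^2−(1069/2)z+11759/4)
  4z^3−50z^2+128z−462 = ((16/1069)z−168/1069)((1069/4)z^2−(1069/2)z+11759/4) + (0)
Last nonzero remainder: (1069/4)z^2−(1069/2)z+11759/4. Dividing through by 1069/4 gives the monic gcd z^2−2z+11.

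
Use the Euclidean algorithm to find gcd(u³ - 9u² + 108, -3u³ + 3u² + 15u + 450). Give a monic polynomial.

Repeated division with remainder:
  u³ - 9u² + 108 = (-1/3)(-3u³ + 3u² + 15u + 450) + (-8u² + 5u + 258)
  -3u³ + 3u² + 15u + 450 = ((3/8)u - 9/64)(-8u² + 5u + 258) + (-(5187/64)u + 15561/32)
  -8u² + 5u + 258 = ((512/5187)u + 2752/5187)(-(5187/64)u + 15561/32) + (0)
Last nonzero remainder: -(5187/64)u + 15561/32. Dividing through by -5187/64 gives the monic gcd u - 6.

u - 6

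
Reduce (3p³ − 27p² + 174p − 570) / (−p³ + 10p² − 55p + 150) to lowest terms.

(−3p² + 12p − 114)/(p² − 5p + 30)

Apply the Euclidean algorithm:
  3p³ − 27p² + 174p − 570 = (−3)(−p³ + 10p² − 55p + 150) + (3p² + 9p − 120)
  −p³ + 10p² − 55p + 150 = (−(1/3)p + 13/3)(3p² + 9p − 120) + (−134p + 670)
  3p² + 9p − 120 = (−(3/134)p − 12/67)(−134p + 670) + (0)
Last nonzero remainder: −134p + 670. Dividing through by −134 gives the monic gcd p − 5.
Cancel p − 5 from numerator and denominator to get the reduced form.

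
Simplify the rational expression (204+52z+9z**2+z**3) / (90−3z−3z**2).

Repeated division with remainder:
  z**3+9z**2+52z+204 = (−(1/3)z−8/3)(−3z**2−3z+90) + (74z+444)
  −3z**2−3z+90 = (−(3/74)z+15/74)(74z+444) + (0)
Last nonzero remainder: 74z+444. Dividing through by 74 gives the monic gcd z+6.
Cancel z+6 from numerator and denominator to get the reduced form.

(−34−3z−z**2)/(−15+3z)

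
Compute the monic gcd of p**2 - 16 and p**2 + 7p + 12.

p + 4

Repeated division with remainder:
  p**2 - 16 = (p**2 + 7p + 12) + (-7p - 28)
  p**2 + 7p + 12 = (-(1/7)p - 3/7)(-7p - 28) + (0)
Last nonzero remainder: -7p - 28. Dividing through by -7 gives the monic gcd p + 4.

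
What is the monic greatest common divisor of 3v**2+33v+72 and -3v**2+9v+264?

v+8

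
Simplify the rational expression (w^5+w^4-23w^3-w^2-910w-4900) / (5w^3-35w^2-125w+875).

Repeated division with remainder:
  w^5+w^4-23w^3-w^2-910w-4900 = ((1/5)w^2+(8/5)w+58/5)(5w^3-35w^2-125w+875) + (430w^2-860w-15050)
  5w^3-35w^2-125w+875 = ((1/86)w-5/86)(430w^2-860w-15050) + (0)
Last nonzero remainder: 430w^2-860w-15050. Dividing through by 430 gives the monic gcd w^2-2w-35.
Cancel w^2-2w-35 from numerator and denominator to get the reduced form.

(w^3+3w^2+18w+140)/(5w-25)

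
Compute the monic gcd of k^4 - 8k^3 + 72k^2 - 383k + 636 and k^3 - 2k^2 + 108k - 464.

Euclidean algorithm in ℚ[k]:
  k^4 - 8k^3 + 72k^2 - 383k + 636 = (k - 6)(k^3 - 2k^2 + 108k - 464) + (-48k^2 + 729k - 2148)
  k^3 - 2k^2 + 108k - 464 = (-(1/48)k - 211/768)(-48k^2 + 729k - 2148) + ((67465/256)k - 67465/64)
  -48k^2 + 729k - 2148 = (-(12288/67465)k + 137472/67465)((67465/256)k - 67465/64) + (0)
Last nonzero remainder: (67465/256)k - 67465/64. Dividing through by 67465/256 gives the monic gcd k - 4.

k - 4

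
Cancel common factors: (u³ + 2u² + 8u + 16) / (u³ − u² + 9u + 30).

(u² + 8)/(u² − 3u + 15)

Repeated division with remainder:
  u³ + 2u² + 8u + 16 = (u³ − u² + 9u + 30) + (3u² − u − 14)
  u³ − u² + 9u + 30 = ((1/3)u − 2/9)(3u² − u − 14) + ((121/9)u + 242/9)
  3u² − u − 14 = ((27/121)u − 63/121)((121/9)u + 242/9) + (0)
Last nonzero remainder: (121/9)u + 242/9. Dividing through by 121/9 gives the monic gcd u + 2.
Cancel u + 2 from numerator and denominator to get the reduced form.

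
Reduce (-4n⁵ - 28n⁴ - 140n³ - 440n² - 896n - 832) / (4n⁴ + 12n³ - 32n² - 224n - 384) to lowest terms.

(-n³ - 3n² - 15n - 26)/(n² - n - 12)

Apply the Euclidean algorithm:
  -4n⁵ - 28n⁴ - 140n³ - 440n² - 896n - 832 = (-n - 4)(4n⁴ + 12n³ - 32n² - 224n - 384) + (-124n³ - 792n² - 2176n - 2368)
  4n⁴ + 12n³ - 32n² - 224n - 384 = (-(1/31)n + 105/961)(-124n³ - 792n² - 2176n - 2368) + (-(15048/961)n² - (60192/961)n - 120384/961)
  -124n³ - 792n² - 2176n - 2368 = ((29791/3762)n + 35557/1881)(-(15048/961)n² - (60192/961)n - 120384/961) + (0)
Last nonzero remainder: -(15048/961)n² - (60192/961)n - 120384/961. Dividing through by -15048/961 gives the monic gcd n² + 4n + 8.
Cancel n² + 4n + 8 from numerator and denominator to get the reduced form.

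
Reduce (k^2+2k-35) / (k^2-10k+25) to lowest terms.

(k+7)/(k-5)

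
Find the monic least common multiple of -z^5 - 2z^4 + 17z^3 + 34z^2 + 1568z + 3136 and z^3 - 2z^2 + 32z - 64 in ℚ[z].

z^6 - 21z^4 - 1500z^2 + 6272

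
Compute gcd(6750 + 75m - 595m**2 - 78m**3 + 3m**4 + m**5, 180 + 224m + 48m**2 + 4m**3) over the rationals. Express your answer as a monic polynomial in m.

45 + 11m + m**2

Euclidean algorithm in ℚ[m]:
  m**5 + 3m**4 - 78m**3 - 595m**2 + 75m + 6750 = ((1/4)m**2 - (9/4)m - 13/2)(4m**3 + 48m**2 + 224m + 180) + (176m**2 + 1936m + 7920)
  4m**3 + 48m**2 + 224m + 180 = ((1/44)m + 1/44)(176m**2 + 1936m + 7920) + (0)
Last nonzero remainder: 176m**2 + 1936m + 7920. Dividing through by 176 gives the monic gcd m**2 + 11m + 45.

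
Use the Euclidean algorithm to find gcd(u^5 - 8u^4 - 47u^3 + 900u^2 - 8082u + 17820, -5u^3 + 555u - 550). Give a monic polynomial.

Euclidean algorithm in ℚ[u]:
  u^5 - 8u^4 - 47u^3 + 900u^2 - 8082u + 17820 = (-(1/5)u^2 + (8/5)u - 64/5)(-5u^3 + 555u - 550) + (-98u^2 - 98u + 10780)
  -5u^3 + 555u - 550 = ((5/98)u - 5/98)(-98u^2 - 98u + 10780) + (0)
Last nonzero remainder: -98u^2 - 98u + 10780. Dividing through by -98 gives the monic gcd u^2 + u - 110.

u^2 + u - 110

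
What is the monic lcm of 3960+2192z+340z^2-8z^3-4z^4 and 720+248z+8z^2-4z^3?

9900+4490z+302z^2-105z^3-8z^4+z^5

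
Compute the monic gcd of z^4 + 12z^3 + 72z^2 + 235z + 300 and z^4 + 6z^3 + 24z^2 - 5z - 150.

z^3 + 8z^2 + 40z + 75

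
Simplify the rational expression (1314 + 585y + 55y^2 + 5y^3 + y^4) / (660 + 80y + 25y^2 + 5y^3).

Repeated division with remainder:
  y^4 + 5y^3 + 55y^2 + 585y + 1314 = ((1/5)y)(5y^3 + 25y^2 + 80y + 660) + (39y^2 + 453y + 1314)
  5y^3 + 25y^2 + 80y + 660 = ((5/39)y − 430/507)(39y^2 + 453y + 1314) + ((49980/169)y + 299880/169)
  39y^2 + 453y + 1314 = ((2197/16660)y + 12337/16660)((49980/169)y + 299880/169) + (0)
Last nonzero remainder: (49980/169)y + 299880/169. Dividing through by 49980/169 gives the monic gcd y + 6.
Cancel y + 6 from numerator and denominator to get the reduced form.

(219 + 61y − y^2 + y^3)/(110 − 5y + 5y^2)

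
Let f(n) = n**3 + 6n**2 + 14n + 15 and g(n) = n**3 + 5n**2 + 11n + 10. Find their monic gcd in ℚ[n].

n**2 + 3n + 5

Repeated division with remainder:
  n**3 + 6n**2 + 14n + 15 = (n**3 + 5n**2 + 11n + 10) + (n**2 + 3n + 5)
  n**3 + 5n**2 + 11n + 10 = (n + 2)(n**2 + 3n + 5) + (0)
The last nonzero remainder n**2 + 3n + 5 is already monic.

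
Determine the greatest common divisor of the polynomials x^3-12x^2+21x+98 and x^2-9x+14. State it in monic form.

x-7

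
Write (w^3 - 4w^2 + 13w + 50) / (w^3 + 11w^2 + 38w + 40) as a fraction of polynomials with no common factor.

(w^2 - 6w + 25)/(w^2 + 9w + 20)

Apply the Euclidean algorithm:
  w^3 - 4w^2 + 13w + 50 = (w^3 + 11w^2 + 38w + 40) + (-15w^2 - 25w + 10)
  w^3 + 11w^2 + 38w + 40 = (-(1/15)w - 28/45)(-15w^2 - 25w + 10) + ((208/9)w + 416/9)
  -15w^2 - 25w + 10 = (-(135/208)w + 45/208)((208/9)w + 416/9) + (0)
Last nonzero remainder: (208/9)w + 416/9. Dividing through by 208/9 gives the monic gcd w + 2.
Cancel w + 2 from numerator and denominator to get the reduced form.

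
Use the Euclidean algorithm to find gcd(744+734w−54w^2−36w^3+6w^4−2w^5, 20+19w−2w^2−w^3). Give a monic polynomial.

−4−3w+w^2

Euclidean algorithm in ℚ[w]:
  −2w^5+6w^4−36w^3−54w^2+734w+744 = (2w^2−10w+94)(−w^3−2w^2+19w+20) + (284w^2−852w−1136)
  −w^3−2w^2+19w+20 = (−(1/284)w−5/284)(284w^2−852w−1136) + (0)
Last nonzero remainder: 284w^2−852w−1136. Dividing through by 284 gives the monic gcd w^2−3w−4.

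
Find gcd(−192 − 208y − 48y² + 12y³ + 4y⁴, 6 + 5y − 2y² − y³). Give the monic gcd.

Repeated division with remainder:
  4y⁴ + 12y³ − 48y² − 208y − 192 = (−4y − 4)(−y³ − 2y² + 5y + 6) + (−36y² − 164y − 168)
  −y³ − 2y² + 5y + 6 = ((1/36)y − 23/324)(−36y² − 164y − 168) + (−(160/81)y − 160/27)
  −36y² − 164y − 168 = ((729/40)y + 567/20)(−(160/81)y − 160/27) + (0)
Last nonzero remainder: −(160/81)y − 160/27. Dividing through by −160/81 gives the monic gcd y + 3.

3 + y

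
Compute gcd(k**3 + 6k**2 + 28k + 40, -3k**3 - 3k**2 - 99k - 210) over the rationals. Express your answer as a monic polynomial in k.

Apply the Euclidean algorithm:
  k**3 + 6k**2 + 28k + 40 = (-1/3)(-3k**3 - 3k**2 - 99k - 210) + (5k**2 - 5k - 30)
  -3k**3 - 3k**2 - 99k - 210 = (-(3/5)k - 6/5)(5k**2 - 5k - 30) + (-123k - 246)
  5k**2 - 5k - 30 = (-(5/123)k + 5/41)(-123k - 246) + (0)
Last nonzero remainder: -123k - 246. Dividing through by -123 gives the monic gcd k + 2.

k + 2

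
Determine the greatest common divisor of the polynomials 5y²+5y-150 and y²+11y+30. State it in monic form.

By polynomial division,
  5y²+5y-150 = (5)(y²+11y+30) + (-50y-300)
  y²+11y+30 = (-(1/50)y-1/10)(-50y-300) + (0)
Last nonzero remainder: -50y-300. Dividing through by -50 gives the monic gcd y+6.

y+6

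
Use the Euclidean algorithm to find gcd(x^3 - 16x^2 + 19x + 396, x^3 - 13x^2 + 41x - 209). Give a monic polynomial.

Euclidean algorithm in ℚ[x]:
  x^3 - 16x^2 + 19x + 396 = (x^3 - 13x^2 + 41x - 209) + (-3x^2 - 22x + 605)
  x^3 - 13x^2 + 41x - 209 = (-(1/3)x + 61/9)(-3x^2 - 22x + 605) + ((3526/9)x - 38786/9)
  -3x^2 - 22x + 605 = (-(27/3526)x - 495/3526)((3526/9)x - 38786/9) + (0)
Last nonzero remainder: (3526/9)x - 38786/9. Dividing through by 3526/9 gives the monic gcd x - 11.

x - 11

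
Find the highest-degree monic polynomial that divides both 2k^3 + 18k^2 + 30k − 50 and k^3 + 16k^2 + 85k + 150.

By polynomial division,
  2k^3 + 18k^2 + 30k − 50 = (2)(k^3 + 16k^2 + 85k + 150) + (−14k^2 − 140k − 350)
  k^3 + 16k^2 + 85k + 150 = (−(1/14)k − 3/7)(−14k^2 − 140k − 350) + (0)
Last nonzero remainder: −14k^2 − 140k − 350. Dividing through by −14 gives the monic gcd k^2 + 10k + 25.

k^2 + 10k + 25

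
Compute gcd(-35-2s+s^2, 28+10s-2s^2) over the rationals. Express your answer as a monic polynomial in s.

Repeated division with remainder:
  s^2-2s-35 = (-1/2)(-2s^2+10s+28) + (3s-21)
  -2s^2+10s+28 = (-(2/3)s-4/3)(3s-21) + (0)
Last nonzero remainder: 3s-21. Dividing through by 3 gives the monic gcd s-7.

-7+s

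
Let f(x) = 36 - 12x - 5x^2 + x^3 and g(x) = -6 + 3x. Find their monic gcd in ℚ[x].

Repeated division with remainder:
  x^3 - 5x^2 - 12x + 36 = ((1/3)x^2 - x - 6)(3x - 6) + (0)
Last nonzero remainder: 3x - 6. Dividing through by 3 gives the monic gcd x - 2.

-2 + x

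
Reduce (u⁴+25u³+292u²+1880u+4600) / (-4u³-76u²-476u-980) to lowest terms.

(-u³-20u²-192u-920)/(4u²+56u+196)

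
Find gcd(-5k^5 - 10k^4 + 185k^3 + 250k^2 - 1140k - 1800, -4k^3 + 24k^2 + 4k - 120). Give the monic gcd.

k^3 - 6k^2 - k + 30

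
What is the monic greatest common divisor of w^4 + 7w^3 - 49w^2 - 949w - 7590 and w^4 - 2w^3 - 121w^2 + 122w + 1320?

By polynomial division,
  w^4 + 7w^3 - 49w^2 - 949w - 7590 = (w^4 - 2w^3 - 121w^2 + 122w + 1320) + (9w^3 + 72w^2 - 1071w - 8910)
  w^4 - 2w^3 - 121w^2 + 122w + 1320 = ((1/9)w - 10/9)(9w^3 + 72w^2 - 1071w - 8910) + (78w^2 - 78w - 8580)
  9w^3 + 72w^2 - 1071w - 8910 = ((3/26)w + 27/26)(78w^2 - 78w - 8580) + (0)
Last nonzero remainder: 78w^2 - 78w - 8580. Dividing through by 78 gives the monic gcd w^2 - w - 110.

w^2 - w - 110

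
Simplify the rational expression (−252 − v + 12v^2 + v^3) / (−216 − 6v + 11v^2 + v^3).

(7 + v)/(6 + v)

Apply the Euclidean algorithm:
  v^3 + 12v^2 − v − 252 = (v^3 + 11v^2 − 6v − 216) + (v^2 + 5v − 36)
  v^3 + 11v^2 − 6v − 216 = (v + 6)(v^2 + 5v − 36) + (0)
The last nonzero remainder v^2 + 5v − 36 is already monic.
Cancel v^2 + 5v − 36 from numerator and denominator to get the reduced form.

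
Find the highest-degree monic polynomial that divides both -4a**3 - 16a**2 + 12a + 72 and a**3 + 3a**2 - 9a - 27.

a**2 + 6a + 9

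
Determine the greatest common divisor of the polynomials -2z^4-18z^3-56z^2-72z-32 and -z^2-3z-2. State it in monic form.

z^2+3z+2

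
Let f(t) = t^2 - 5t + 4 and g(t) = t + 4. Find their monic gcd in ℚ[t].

By polynomial division,
  t^2 - 5t + 4 = (t - 9)(t + 4) + (40)
  t + 4 = ((1/40)t + 1/10)(40) + (0)
The last nonzero remainder is the constant 40, so the polynomials are coprime and gcd = 1.

1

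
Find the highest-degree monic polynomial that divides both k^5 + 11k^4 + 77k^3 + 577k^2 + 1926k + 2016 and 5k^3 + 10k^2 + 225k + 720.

k^3 + 2k^2 + 45k + 144

Euclidean algorithm in ℚ[k]:
  k^5 + 11k^4 + 77k^3 + 577k^2 + 1926k + 2016 = ((1/5)k^2 + (9/5)k + 14/5)(5k^3 + 10k^2 + 225k + 720) + (0)
Last nonzero remainder: 5k^3 + 10k^2 + 225k + 720. Dividing through by 5 gives the monic gcd k^3 + 2k^2 + 45k + 144.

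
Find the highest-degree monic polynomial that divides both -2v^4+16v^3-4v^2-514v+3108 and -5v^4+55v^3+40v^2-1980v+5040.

v^2-v-42

Apply the Euclidean algorithm:
  -2v^4+16v^3-4v^2-514v+3108 = (2/5)(-5v^4+55v^3+40v^2-1980v+5040) + (-6v^3-20v^2+278v+1092)
  -5v^4+55v^3+40v^2-1980v+5040 = ((5/6)v-215/18)(-6v^3-20v^2+278v+1092) + (-(3875/9)v^2+(3875/9)v+54250/3)
  -6v^3-20v^2+278v+1092 = ((54/3875)v+234/3875)(-(3875/9)v^2+(3875/9)v+54250/3) + (0)
Last nonzero remainder: -(3875/9)v^2+(3875/9)v+54250/3. Dividing through by -3875/9 gives the monic gcd v^2-v-42.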